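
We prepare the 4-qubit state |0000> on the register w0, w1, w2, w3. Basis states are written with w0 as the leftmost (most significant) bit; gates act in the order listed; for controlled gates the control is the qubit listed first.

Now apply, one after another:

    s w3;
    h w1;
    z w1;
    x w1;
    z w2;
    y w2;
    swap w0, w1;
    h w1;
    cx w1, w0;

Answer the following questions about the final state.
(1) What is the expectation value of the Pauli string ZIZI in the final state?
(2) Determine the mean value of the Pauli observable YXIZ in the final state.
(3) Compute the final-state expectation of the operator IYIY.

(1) The observable ZIZI averages to 0.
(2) In the final state, YXIZ has expectation 0.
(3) The expectation value of IYIY is 0.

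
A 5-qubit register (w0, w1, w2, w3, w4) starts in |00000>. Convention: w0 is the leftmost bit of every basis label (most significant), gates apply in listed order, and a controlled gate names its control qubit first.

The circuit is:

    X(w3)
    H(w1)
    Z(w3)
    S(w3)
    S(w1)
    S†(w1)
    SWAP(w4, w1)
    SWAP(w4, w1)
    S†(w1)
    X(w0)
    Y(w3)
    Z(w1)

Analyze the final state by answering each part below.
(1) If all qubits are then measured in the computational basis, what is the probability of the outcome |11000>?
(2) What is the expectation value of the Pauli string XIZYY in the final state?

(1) The probability of measuring |11000> is 1/2. Key observation: gates 7-8 undo each other exactly, leaving only the rest of the circuit to track.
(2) The observable XIZYY averages to 0.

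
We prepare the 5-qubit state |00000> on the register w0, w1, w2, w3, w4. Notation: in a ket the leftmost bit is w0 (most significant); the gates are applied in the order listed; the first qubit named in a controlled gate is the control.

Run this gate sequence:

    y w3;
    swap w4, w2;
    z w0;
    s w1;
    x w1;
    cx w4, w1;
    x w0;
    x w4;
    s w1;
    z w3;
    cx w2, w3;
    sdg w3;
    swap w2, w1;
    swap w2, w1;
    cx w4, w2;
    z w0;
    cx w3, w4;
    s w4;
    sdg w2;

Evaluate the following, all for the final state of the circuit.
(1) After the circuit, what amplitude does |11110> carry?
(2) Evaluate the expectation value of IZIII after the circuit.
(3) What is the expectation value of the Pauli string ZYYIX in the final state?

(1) The amplitude on |11110> is 1.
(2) The expectation value of IZIII is -1.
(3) The observable ZYYIX averages to 0.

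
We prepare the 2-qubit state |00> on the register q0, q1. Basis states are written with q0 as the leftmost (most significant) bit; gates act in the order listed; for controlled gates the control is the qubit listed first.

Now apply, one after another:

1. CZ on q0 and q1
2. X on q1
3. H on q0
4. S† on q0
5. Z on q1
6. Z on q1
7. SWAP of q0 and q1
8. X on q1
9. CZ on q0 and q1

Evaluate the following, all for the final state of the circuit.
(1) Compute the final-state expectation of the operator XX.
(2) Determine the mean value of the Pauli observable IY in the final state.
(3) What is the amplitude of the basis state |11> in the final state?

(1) The expectation value of XX is 0.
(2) In the final state, IY has expectation -1.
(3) The amplitude on |11> is -sqrt(2)/2.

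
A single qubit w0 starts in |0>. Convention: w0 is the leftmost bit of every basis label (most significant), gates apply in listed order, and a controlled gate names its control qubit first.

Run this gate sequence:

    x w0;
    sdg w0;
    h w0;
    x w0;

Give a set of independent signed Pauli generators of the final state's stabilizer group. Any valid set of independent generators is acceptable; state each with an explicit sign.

The final state is stabilized by the group generated by -X; other independent generating sets are equally valid.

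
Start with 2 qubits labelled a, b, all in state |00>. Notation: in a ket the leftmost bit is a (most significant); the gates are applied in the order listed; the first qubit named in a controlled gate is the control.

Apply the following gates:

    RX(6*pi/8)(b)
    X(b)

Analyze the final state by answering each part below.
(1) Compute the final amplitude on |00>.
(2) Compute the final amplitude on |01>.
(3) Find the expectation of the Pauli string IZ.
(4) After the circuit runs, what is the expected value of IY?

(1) The final state's coefficient on |00> equals -I*sqrt(sqrt(2) + 2)/2.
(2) |01> carries amplitude sqrt(2 - sqrt(2))/2 in the final state.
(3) The expectation value of IZ is sqrt(2)/2.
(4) The expectation value of IY is sqrt(2)/2.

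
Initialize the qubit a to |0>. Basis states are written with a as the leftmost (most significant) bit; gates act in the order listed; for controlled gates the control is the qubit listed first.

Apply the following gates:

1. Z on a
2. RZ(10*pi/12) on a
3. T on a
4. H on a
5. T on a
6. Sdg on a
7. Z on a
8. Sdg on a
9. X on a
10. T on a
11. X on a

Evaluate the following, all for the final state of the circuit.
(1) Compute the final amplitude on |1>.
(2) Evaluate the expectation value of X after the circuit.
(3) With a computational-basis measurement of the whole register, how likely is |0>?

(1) |1> carries amplitude -sqrt(2)*exp(5*I*pi/6)/2 in the final state.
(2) The observable X averages to 1.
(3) Outcome |0> occurs with probability 1/2.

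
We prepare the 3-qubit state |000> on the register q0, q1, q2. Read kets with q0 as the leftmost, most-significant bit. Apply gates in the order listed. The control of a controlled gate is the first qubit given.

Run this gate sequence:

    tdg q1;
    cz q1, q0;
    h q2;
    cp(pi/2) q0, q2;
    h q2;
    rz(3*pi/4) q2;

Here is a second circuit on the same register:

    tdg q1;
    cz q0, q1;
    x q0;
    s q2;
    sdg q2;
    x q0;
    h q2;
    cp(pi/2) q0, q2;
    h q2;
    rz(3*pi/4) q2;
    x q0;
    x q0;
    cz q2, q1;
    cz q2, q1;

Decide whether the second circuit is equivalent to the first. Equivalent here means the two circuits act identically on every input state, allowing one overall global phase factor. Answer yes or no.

Yes — the two circuits implement the same unitary up to a global phase.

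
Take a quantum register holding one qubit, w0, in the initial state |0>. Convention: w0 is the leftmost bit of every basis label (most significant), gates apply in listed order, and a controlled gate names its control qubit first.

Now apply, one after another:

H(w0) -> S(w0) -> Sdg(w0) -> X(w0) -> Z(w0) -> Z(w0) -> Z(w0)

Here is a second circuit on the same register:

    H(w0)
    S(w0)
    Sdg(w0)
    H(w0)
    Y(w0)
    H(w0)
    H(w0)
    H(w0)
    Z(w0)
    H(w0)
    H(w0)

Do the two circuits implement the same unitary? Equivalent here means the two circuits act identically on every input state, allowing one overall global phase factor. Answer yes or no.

No — the two circuits implement different unitaries, even allowing a global phase.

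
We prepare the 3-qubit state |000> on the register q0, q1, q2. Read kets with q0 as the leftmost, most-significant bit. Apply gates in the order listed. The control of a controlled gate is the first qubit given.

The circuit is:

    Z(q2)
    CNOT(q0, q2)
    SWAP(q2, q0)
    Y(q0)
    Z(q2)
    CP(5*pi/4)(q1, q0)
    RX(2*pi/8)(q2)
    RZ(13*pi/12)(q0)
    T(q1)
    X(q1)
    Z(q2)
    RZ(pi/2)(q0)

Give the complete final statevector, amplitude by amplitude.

The resulting statevector has amplitude -sqrt(sqrt(2) + 2)*exp(7*I*pi/24)/2 on |110>, -sqrt(2 - sqrt(2))*exp(19*I*pi/24)/2 on |111>, and 0 on every other basis state.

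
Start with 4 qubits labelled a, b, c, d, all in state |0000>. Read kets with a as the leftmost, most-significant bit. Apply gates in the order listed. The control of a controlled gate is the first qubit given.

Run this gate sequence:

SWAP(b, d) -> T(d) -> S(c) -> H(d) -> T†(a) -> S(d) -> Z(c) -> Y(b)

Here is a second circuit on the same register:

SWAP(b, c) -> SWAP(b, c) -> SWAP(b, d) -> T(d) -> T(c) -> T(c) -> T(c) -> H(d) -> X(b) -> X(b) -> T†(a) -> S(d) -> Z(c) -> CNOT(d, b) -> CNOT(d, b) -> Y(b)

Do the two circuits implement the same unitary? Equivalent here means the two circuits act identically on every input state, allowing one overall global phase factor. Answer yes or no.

No — the two circuits implement different unitaries, even allowing a global phase.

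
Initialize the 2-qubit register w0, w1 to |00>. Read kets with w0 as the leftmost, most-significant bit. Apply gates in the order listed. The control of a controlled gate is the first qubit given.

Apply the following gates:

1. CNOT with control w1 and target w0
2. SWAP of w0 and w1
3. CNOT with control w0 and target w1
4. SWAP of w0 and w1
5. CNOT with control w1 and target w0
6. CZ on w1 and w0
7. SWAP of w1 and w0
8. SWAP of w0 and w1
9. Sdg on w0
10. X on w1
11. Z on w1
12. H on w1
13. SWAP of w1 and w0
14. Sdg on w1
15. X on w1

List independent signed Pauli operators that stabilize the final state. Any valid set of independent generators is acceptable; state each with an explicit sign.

The stabilizer group can be generated by -XI, -IZ, among other valid generating sets.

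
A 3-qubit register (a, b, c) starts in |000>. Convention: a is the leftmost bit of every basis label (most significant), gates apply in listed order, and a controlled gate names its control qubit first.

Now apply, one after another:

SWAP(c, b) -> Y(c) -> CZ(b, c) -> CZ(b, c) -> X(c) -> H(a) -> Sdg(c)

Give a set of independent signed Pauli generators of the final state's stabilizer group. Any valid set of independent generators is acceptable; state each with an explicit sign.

The final state is stabilized by the group generated by +XII, +IZI, +IIZ; other independent generating sets are equally valid.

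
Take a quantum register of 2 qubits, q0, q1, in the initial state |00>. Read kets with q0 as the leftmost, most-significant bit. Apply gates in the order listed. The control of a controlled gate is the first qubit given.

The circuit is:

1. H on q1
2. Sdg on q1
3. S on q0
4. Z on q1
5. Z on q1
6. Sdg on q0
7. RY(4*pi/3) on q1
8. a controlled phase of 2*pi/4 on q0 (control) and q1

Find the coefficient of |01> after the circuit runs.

|01> carries amplitude sqrt(6)/4 + sqrt(2)*I/4 in the final state.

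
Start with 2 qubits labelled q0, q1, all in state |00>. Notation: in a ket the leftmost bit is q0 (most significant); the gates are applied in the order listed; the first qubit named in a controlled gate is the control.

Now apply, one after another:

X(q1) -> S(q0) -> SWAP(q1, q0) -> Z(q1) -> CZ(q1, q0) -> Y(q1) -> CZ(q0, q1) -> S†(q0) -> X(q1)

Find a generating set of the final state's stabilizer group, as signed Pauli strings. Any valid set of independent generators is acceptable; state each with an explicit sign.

The stabilizer group can be generated by -ZI, +IZ, among other valid generating sets.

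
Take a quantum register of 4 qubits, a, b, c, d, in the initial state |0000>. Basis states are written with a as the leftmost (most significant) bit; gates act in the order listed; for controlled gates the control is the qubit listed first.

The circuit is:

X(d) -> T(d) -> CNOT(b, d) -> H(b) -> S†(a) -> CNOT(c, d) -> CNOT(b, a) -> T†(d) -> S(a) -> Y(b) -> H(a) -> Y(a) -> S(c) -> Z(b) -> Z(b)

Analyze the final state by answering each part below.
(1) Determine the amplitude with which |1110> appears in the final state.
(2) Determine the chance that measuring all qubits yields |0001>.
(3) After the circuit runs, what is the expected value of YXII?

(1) The amplitude on |1110> is 0.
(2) The probability of measuring |0001> is 1/4.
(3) The observable YXII averages to 1.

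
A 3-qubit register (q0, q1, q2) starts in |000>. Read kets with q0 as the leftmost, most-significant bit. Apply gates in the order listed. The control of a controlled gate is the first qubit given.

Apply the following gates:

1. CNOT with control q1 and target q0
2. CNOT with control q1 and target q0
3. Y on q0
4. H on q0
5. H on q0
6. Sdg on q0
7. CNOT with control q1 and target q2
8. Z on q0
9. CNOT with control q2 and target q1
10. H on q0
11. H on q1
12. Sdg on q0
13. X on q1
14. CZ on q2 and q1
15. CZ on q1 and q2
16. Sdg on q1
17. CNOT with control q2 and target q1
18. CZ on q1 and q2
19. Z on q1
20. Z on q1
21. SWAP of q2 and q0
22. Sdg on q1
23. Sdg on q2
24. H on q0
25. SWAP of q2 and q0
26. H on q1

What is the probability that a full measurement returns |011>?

A full measurement returns |011> with probability 1/4. Key observation: steps 4-5 multiply out to the identity, so the circuit reduces to the remaining gates.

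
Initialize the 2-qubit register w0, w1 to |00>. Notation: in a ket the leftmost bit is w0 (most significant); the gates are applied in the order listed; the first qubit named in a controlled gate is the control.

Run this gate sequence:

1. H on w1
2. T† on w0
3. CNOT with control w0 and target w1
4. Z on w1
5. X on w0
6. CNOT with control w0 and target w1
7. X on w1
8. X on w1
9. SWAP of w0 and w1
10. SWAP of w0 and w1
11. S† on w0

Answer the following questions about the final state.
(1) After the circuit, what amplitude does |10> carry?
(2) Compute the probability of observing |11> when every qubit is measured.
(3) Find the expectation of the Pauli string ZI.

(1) |10> carries amplitude sqrt(2)*I/2 in the final state.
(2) Outcome |11> occurs with probability 1/2.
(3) The expectation value of ZI is -1.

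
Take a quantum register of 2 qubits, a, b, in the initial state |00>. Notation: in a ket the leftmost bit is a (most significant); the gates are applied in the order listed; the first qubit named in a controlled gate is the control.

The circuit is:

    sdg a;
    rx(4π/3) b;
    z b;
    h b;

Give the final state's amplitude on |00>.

|00> carries amplitude -sqrt(2)/4 + sqrt(6)*I/4 in the final state.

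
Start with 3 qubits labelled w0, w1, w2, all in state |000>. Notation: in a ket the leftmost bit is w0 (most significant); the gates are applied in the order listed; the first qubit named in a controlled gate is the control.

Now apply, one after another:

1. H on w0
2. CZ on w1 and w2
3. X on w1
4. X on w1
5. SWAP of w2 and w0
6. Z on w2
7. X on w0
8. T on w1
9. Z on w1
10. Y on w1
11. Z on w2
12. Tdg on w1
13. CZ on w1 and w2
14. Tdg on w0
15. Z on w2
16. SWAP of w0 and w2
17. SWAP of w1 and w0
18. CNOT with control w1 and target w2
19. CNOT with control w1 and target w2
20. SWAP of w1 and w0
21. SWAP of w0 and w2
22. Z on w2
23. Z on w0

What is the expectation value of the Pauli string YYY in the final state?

The expectation value of YYY is 0. Key observation: gates 15-22 undo each other exactly, leaving only the rest of the circuit to track.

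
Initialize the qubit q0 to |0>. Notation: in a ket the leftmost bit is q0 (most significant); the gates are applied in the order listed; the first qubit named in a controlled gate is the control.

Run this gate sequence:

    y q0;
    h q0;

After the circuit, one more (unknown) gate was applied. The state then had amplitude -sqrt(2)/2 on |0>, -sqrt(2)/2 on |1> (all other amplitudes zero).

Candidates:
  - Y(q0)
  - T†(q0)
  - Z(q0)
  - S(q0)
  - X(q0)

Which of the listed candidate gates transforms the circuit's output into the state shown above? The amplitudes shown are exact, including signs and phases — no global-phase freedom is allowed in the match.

The applied gate was Y(q0).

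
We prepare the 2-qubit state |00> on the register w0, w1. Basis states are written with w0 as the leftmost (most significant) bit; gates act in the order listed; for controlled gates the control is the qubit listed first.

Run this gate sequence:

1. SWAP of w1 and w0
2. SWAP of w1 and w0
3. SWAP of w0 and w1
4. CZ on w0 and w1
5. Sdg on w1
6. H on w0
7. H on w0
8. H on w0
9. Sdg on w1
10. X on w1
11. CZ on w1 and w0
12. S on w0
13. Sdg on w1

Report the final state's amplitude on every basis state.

The final amplitudes are 0 on |00>, -sqrt(2)*I/2 on |01>, 0 on |10>, -sqrt(2)/2 on |11>. Key observation: the block from step 7 through step 8 cancels to the identity and can be dropped.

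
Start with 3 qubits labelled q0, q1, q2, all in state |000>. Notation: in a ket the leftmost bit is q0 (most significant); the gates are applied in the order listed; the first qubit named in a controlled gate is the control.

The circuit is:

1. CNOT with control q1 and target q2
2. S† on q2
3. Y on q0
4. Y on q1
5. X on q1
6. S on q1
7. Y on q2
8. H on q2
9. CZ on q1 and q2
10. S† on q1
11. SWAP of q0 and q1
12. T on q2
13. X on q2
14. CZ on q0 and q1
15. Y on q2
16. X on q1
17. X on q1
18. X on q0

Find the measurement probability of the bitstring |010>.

The probability of measuring |010> is 0.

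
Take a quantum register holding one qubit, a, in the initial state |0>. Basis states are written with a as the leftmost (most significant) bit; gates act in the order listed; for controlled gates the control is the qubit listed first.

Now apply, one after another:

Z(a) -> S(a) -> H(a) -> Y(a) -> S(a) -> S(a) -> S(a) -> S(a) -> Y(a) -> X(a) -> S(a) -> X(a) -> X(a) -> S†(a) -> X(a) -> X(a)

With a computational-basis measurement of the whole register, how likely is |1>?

The probability of measuring |1> is 1/2. Key observation: the block from step 5 through step 8 cancels to the identity and can be dropped.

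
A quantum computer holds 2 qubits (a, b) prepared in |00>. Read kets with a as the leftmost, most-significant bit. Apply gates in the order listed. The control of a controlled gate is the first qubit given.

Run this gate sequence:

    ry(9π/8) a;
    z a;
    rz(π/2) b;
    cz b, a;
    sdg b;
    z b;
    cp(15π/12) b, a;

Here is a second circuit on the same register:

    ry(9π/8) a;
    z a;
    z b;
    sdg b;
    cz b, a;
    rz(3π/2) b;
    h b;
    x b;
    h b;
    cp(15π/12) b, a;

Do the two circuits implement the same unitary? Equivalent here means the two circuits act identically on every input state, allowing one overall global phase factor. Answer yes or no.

Yes — the two circuits implement the same unitary up to a global phase.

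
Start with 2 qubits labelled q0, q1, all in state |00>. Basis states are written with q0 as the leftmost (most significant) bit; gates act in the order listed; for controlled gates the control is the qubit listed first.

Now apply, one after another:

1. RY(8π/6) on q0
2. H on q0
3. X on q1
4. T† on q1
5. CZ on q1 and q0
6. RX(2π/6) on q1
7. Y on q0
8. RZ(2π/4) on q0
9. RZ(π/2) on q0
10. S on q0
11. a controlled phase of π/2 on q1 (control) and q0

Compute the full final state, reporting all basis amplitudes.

The resulting statevector has amplitude (sqrt(2) + sqrt(6))*exp(I*pi/4)/8 on |00>, (sqrt(6) + 3*sqrt(2))*exp(3*I*pi/4)/8 on |01>, (-sqrt(2) + sqrt(6))*exp(3*I*pi/4)/8 on |10>, (-3*sqrt(2) + sqrt(6))*exp(3*I*pi/4)/8 on |11>.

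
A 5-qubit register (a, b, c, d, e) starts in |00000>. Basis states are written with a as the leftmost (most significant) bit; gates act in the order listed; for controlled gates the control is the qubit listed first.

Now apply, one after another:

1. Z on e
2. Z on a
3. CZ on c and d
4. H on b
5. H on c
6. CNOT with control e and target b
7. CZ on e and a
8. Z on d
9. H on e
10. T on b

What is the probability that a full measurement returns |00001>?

The probability of measuring |00001> is 1/8.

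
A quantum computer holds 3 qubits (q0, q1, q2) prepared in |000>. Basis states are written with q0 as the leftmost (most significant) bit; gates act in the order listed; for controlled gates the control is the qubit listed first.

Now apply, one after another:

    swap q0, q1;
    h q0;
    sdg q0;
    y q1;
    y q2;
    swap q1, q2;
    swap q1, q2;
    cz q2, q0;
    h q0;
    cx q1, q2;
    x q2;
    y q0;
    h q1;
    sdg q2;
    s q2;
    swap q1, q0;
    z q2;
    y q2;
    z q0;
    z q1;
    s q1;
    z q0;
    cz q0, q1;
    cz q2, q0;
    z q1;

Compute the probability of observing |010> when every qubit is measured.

Outcome |010> occurs with probability 1/4.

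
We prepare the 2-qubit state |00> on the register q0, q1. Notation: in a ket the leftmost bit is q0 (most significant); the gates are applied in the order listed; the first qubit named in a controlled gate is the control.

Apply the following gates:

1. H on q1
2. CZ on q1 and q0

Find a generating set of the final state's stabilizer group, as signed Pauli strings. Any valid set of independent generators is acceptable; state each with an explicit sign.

The stabilizer group can be generated by +IX, +ZI, among other valid generating sets.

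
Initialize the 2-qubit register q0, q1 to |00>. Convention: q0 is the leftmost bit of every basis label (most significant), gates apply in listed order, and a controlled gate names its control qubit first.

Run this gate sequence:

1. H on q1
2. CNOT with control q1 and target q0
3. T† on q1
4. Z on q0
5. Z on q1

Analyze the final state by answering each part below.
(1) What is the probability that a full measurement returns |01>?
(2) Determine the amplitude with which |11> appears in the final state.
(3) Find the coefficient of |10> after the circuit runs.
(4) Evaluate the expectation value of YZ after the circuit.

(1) Outcome |01> occurs with probability 0.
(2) The final state's coefficient on |11> equals -sqrt(2)*exp(3*I*pi/4)/2.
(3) The final state's coefficient on |10> equals 0.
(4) The observable YZ averages to 0.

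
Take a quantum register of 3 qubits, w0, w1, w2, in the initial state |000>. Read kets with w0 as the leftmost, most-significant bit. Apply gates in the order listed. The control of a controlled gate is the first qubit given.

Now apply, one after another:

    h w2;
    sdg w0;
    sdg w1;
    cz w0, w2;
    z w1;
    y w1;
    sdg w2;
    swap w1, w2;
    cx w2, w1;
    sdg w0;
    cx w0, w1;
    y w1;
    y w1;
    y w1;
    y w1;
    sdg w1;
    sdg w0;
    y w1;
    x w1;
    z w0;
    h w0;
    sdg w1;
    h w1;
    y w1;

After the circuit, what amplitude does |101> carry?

|101> carries amplitude sqrt(2)*(1 - I)/4 in the final state. Key observation: gates 12-15 undo each other exactly, leaving only the rest of the circuit to track.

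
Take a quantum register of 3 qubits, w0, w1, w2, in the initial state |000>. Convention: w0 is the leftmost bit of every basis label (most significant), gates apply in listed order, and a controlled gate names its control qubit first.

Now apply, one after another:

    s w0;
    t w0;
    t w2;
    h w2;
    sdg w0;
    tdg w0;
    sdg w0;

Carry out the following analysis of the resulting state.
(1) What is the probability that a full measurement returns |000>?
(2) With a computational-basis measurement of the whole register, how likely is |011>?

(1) A full measurement returns |000> with probability 1/2.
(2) A full measurement returns |011> with probability 0.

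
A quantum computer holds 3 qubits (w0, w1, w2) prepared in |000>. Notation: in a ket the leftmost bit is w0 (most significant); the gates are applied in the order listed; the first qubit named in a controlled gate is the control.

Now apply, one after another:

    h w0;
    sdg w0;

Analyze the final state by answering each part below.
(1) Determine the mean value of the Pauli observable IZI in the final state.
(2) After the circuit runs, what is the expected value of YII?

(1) The expectation value of IZI is 1.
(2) In the final state, YII has expectation -1.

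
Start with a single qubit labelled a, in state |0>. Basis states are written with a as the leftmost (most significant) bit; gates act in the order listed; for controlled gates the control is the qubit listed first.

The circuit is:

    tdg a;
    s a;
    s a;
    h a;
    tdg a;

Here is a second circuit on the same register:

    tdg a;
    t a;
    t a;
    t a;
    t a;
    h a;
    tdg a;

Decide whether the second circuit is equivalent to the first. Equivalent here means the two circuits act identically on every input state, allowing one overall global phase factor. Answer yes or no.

Yes — the two circuits implement the same unitary up to a global phase.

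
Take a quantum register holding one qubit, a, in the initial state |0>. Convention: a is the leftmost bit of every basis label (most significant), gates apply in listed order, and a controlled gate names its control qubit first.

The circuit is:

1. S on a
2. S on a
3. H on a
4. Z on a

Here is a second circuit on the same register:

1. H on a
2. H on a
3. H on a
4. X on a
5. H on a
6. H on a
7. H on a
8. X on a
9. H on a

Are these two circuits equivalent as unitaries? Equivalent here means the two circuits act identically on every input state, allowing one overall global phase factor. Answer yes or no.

Yes, they are equivalent — the unitaries differ by at most a global phase.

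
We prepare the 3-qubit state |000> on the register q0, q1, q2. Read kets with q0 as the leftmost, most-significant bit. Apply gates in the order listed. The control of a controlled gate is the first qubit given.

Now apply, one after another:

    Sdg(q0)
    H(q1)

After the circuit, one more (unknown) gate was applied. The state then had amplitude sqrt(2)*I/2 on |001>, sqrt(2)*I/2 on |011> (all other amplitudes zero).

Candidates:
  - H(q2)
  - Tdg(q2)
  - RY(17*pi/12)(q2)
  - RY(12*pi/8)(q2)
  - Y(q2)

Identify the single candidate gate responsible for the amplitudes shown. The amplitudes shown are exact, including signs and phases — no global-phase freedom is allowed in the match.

The applied gate was Y(q2).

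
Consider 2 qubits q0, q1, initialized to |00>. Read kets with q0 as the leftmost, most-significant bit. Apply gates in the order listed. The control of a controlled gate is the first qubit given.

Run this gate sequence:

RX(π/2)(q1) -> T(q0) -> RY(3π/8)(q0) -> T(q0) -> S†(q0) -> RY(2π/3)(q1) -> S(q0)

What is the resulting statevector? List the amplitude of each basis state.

The final amplitudes are (sqrt(2) + sqrt(6)*I)*cos(3*pi/16)/4 on |00>, (sqrt(6) - sqrt(2)*I)*cos(3*pi/16)/4 on |01>, (sqrt(2) + sqrt(6)*I)*exp(I*pi/4)*sin(3*pi/16)/4 on |10>, (sqrt(6) - sqrt(2)*I)*exp(I*pi/4)*sin(3*pi/16)/4 on |11>.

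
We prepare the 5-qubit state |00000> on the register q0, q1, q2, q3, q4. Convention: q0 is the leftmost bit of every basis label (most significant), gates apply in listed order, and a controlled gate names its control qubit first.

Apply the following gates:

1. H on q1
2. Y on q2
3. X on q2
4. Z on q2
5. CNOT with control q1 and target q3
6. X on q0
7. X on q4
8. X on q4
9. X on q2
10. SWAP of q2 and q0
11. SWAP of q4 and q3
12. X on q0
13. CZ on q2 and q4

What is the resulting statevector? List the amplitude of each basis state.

After the circuit, the state carries amplitude sqrt(2)*I/2 on |00100>, -sqrt(2)*I/2 on |01101>, and 0 on every other basis state.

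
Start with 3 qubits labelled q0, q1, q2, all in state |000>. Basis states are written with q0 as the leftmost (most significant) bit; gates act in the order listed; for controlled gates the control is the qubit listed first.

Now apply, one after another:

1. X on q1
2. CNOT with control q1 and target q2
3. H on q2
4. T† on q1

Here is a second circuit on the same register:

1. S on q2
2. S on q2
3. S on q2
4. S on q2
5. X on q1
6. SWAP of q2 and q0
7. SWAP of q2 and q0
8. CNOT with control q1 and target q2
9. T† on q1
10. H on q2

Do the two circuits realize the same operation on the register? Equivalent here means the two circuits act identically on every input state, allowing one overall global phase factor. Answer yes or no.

Yes, they are equivalent — the unitaries differ by at most a global phase.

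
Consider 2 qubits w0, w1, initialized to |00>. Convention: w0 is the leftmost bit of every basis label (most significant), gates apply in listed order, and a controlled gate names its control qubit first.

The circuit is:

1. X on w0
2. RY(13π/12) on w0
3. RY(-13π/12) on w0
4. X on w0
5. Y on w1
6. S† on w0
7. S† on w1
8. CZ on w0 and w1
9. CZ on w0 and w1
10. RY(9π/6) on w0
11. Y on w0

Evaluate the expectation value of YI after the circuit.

The expectation value of YI is 0.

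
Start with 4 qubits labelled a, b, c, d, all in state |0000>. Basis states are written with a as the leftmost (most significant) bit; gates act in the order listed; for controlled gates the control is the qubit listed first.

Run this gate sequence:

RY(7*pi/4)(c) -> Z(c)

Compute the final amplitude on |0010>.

|0010> carries amplitude -sqrt(2 - sqrt(2))/2 in the final state.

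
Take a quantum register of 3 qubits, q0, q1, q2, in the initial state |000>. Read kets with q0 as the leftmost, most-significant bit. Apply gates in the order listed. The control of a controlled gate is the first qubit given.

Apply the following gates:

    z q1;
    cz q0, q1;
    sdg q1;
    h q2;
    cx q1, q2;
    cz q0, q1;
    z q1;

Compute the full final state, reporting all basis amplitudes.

The final amplitudes are sqrt(2)/2 on |000>, sqrt(2)/2 on |001>, and 0 on every other basis state.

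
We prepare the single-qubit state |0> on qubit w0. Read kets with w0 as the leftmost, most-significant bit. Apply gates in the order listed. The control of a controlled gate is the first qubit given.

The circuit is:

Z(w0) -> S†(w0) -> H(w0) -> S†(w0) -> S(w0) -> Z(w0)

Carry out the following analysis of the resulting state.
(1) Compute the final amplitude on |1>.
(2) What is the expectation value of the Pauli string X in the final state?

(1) The final state's coefficient on |1> equals -sqrt(2)/2.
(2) The expectation value of X is -1.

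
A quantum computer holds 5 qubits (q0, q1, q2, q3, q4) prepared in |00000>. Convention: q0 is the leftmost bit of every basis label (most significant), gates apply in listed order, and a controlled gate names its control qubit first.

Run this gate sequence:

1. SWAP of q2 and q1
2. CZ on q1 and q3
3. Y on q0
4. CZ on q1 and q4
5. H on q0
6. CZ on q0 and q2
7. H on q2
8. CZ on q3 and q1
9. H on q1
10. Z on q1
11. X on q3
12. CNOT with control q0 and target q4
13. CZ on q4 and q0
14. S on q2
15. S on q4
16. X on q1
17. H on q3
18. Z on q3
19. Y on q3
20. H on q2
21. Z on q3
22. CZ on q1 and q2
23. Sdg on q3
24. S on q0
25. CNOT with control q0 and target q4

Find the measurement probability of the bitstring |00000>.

A full measurement returns |00000> with probability 1/16.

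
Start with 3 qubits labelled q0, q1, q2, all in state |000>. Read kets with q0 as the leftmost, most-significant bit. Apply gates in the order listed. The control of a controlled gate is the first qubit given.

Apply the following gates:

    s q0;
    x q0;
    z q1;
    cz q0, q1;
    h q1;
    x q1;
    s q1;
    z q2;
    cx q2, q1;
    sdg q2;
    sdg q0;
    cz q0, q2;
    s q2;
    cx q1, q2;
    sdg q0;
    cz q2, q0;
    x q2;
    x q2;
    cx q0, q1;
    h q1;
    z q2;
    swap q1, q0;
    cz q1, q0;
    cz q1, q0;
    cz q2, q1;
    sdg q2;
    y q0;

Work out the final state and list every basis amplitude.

The resulting statevector has amplitude 0 on |000>, 0 on |001>, -I/2 on |010>, -I/2 on |011>, 0 on |100>, 0 on |101>, -I/2 on |110>, I/2 on |111>. Key observation: the block from step 23 through step 24 cancels to the identity and can be dropped.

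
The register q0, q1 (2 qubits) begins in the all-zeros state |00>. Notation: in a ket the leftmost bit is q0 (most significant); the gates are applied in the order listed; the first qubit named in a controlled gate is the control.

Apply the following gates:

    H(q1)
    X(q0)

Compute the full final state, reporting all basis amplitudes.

The resulting statevector has amplitude 0 on |00>, 0 on |01>, sqrt(2)/2 on |10>, sqrt(2)/2 on |11>.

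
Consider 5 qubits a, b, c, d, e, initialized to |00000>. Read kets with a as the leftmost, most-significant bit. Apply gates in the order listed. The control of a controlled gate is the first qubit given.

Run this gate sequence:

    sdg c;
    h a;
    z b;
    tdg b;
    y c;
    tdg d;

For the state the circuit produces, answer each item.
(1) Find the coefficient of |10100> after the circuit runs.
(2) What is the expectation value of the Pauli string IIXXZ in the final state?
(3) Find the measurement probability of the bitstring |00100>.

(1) |10100> carries amplitude sqrt(2)*I/2 in the final state.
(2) In the final state, IIXXZ has expectation 0.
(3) Outcome |00100> occurs with probability 1/2.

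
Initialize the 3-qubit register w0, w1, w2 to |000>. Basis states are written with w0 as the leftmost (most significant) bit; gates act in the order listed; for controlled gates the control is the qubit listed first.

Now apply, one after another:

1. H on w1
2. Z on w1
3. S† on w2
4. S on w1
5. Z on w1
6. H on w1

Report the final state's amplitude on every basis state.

The final amplitudes are 1/2 + I/2 on |000>, 1/2 - I/2 on |010>, and 0 on every other basis state.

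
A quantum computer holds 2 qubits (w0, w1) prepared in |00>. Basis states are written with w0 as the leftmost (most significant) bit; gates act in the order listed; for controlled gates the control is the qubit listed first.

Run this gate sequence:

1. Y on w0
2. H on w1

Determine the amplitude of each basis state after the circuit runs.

The final amplitudes are 0 on |00>, 0 on |01>, sqrt(2)*I/2 on |10>, sqrt(2)*I/2 on |11>.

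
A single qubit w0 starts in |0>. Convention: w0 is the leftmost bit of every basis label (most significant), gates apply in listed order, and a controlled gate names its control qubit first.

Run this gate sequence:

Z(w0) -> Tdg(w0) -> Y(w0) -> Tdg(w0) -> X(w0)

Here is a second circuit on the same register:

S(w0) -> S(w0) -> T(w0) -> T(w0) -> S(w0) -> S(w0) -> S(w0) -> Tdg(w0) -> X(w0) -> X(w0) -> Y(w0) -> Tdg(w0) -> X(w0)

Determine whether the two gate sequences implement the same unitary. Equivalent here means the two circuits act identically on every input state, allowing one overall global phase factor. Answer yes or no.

Yes — the two circuits implement the same unitary up to a global phase.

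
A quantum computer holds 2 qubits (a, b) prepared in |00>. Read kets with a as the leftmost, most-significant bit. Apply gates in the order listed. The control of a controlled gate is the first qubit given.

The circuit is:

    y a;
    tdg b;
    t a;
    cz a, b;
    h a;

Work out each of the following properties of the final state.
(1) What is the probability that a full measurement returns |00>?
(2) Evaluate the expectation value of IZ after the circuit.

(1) Outcome |00> occurs with probability 1/2.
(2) The expectation value of IZ is 1.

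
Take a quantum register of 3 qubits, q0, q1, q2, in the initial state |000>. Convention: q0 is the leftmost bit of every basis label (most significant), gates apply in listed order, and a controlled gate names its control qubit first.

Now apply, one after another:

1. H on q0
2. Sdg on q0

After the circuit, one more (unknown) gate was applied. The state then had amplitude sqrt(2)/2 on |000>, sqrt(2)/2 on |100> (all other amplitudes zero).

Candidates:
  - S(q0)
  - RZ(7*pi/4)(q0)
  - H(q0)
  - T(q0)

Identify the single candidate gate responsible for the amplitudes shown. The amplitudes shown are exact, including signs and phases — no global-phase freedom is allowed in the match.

It was S(q0) that produced the state shown.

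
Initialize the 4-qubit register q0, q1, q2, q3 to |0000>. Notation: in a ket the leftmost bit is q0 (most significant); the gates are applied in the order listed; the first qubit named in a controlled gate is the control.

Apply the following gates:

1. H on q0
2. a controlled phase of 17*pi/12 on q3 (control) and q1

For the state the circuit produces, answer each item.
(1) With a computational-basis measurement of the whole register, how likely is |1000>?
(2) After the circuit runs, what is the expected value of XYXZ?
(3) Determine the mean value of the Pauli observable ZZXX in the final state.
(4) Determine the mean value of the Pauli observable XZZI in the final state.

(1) A full measurement returns |1000> with probability 1/2.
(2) In the final state, XYXZ has expectation 0.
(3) The expectation value of ZZXX is 0.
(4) The observable XZZI averages to 1.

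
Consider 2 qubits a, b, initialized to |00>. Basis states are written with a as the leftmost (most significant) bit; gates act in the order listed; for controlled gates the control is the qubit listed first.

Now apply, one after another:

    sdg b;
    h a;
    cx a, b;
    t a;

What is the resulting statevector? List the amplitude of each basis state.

The final amplitudes are sqrt(2)/2 on |00>, 0 on |01>, 0 on |10>, sqrt(2)*exp(I*pi/4)/2 on |11>.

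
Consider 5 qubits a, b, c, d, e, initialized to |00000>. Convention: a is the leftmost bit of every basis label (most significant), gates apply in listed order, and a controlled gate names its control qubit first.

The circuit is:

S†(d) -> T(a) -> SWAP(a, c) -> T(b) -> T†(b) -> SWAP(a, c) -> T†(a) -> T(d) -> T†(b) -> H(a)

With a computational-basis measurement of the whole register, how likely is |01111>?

A full measurement returns |01111> with probability 0.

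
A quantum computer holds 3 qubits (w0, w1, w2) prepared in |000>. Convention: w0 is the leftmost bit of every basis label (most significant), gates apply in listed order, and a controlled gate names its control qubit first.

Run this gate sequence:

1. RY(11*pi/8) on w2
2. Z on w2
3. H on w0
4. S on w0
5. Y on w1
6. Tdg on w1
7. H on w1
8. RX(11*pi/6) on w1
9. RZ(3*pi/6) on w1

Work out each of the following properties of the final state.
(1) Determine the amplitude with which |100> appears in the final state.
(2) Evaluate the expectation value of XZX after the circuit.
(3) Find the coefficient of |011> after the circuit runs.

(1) The amplitude on |100> is (1 - I)*(-sqrt(2) + sqrt(6)*I)*cos(5*pi/16)/8.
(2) In the final state, XZX has expectation 0.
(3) The final state's coefficient on |011> equals (1 - I)*(sqrt(2) - sqrt(6)*I)*sin(5*pi/16)/8.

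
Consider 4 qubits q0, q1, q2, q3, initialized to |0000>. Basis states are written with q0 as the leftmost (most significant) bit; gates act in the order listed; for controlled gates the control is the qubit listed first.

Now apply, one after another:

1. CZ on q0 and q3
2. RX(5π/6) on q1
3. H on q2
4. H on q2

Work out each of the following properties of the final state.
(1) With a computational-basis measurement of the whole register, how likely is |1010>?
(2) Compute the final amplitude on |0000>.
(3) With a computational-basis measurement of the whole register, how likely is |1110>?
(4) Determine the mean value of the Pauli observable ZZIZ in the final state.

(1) Outcome |1010> occurs with probability 0. Key observation: steps 3-4 multiply out to the identity, so the circuit reduces to the remaining gates.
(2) The final state's coefficient on |0000> equals -sqrt(2)/4 + sqrt(6)/4.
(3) The probability of measuring |1110> is 0.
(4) In the final state, ZZIZ has expectation -sqrt(3)/2.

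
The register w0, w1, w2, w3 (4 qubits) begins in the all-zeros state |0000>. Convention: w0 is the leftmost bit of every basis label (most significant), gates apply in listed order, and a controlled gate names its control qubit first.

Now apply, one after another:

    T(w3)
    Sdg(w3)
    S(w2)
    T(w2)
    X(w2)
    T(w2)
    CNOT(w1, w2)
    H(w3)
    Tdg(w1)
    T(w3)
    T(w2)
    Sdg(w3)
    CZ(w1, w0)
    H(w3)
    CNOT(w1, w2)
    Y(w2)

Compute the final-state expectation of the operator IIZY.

The observable IIZY averages to sqrt(2)/2.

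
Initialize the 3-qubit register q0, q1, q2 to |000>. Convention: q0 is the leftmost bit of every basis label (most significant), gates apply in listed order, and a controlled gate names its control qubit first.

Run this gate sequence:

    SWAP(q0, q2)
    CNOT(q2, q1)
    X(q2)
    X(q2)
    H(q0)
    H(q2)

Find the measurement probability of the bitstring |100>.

A full measurement returns |100> with probability 1/4. Key observation: gates 3-4 undo each other exactly, leaving only the rest of the circuit to track.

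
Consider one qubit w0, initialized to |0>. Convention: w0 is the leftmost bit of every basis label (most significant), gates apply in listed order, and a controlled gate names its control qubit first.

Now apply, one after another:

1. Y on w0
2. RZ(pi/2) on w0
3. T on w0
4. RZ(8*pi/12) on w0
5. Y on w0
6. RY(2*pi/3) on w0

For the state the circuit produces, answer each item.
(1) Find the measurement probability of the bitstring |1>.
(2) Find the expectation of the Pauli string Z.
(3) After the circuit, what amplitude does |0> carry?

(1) Outcome |1> occurs with probability 3/4.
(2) The observable Z averages to -1/2.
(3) |0> carries amplitude exp(5*I*pi/6)/2 in the final state.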